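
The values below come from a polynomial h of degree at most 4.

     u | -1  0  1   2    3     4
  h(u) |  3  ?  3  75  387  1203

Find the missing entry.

3

The 5 known points determine the degree-4 polynomial uniquely.
Write h(u) = au^4 + bu^3 + cu^2 + du + e. Substituting each data point gives a linear system:
  a - b + c - d + e = 3
  a + b + c + d + e = 3
  16a + 8b + 4c + 2d + e = 75
  81a + 27b + 9c + 3d + e = 387
  256a + 64b + 16c + 4d + e = 1203
Solving the system yields a = 4, b = 4, c = -4, d = -4, e = 3.
So h(u) = 4u^4 + 4u^3 - 4u^2 - 4u + 3.
Then h(0) = 3.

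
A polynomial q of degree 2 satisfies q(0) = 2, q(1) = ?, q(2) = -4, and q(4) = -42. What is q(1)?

3

The 3 known points determine the degree-2 polynomial uniquely.
Write q(u) = au^2 + bu + c. Substituting each data point gives a linear system:
  c = 2
  4a + 2b + c = -4
  16a + 4b + c = -42
Solving the system yields a = -4, b = 5, c = 2.
So q(u) = -4u² + 5u + 2.
Then q(1) = 3.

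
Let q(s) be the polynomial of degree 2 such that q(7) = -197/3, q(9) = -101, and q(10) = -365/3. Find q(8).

Write q(s) = as^2 + bs + c. Substituting each data point gives a linear system:
  49a + 7b + c = -197/3
  81a + 9b + c = -101
  100a + 10b + c = -365/3
Solving the system yields a = -1, b = -5/3, c = -5.
So q(s) = -s^2 - (5/3)s - 5.
Then q(8) = -247/3.

-247/3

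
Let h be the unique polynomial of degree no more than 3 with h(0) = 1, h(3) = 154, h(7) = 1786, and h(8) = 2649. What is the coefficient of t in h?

3

Write h(t) = at^3 + bt^2 + ct + d. Substituting each data point gives a linear system:
  d = 1
  27a + 9b + 3c + d = 154
  343a + 49b + 7c + d = 1786
  512a + 64b + 8c + d = 2649
Solving the system yields a = 5, b = 1, c = 3, d = 1.
So h(t) = 5t^3 + t^2 + 3t + 1.
The coefficient of t is 3.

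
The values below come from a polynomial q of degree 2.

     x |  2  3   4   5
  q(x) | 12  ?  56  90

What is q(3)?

On equispaced nodes a degree-2 polynomial has vanishing third forward difference, so
  - q(2) + 3·q(3) - 3·q(4) + q(5) = 0.
Substituting the known values and solving for q(3):
  3·q(3) = 90
  q(3) = 30.

30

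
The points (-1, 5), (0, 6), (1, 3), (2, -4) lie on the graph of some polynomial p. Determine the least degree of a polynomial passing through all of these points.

2

Forward differences of the values at t = -1, 0, 1, 2:
  p  : 5  6  3  -4
  Δ  : 1  -3  -7
  Δ^2: -4  -4
  Δ^3: 0
The second differences are constant (-4) and nonzero, while all higher differences vanish, so the minimal degree is 2.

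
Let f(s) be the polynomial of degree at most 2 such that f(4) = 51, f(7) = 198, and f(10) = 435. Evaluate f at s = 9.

346

Using the Lagrange interpolation formula with nodes 4, 7, 10:
  L_0(s) = (s - 7)(s - 10) / 18
  L_1(s) = (s - 4)(s - 10) / -9
  L_2(s) = (s - 4)(s - 7) / 18
Then f(s) = 51·L_0(s) + 198·L_1(s) + 435·L_2(s).
Expanding and collecting terms gives f(s) = 5s^2 - 6s - 5.
Evaluating at s = 9: f(9) = 346.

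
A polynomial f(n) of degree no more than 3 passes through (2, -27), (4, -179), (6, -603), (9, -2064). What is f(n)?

Write f(n) = an^3 + bn^2 + cn + d. Substituting each data point gives a linear system:
  8a + 4b + 2c + d = -27
  64a + 16b + 4c + d = -179
  216a + 36b + 6c + d = -603
  729a + 81b + 9c + d = -2064
Solving the system yields a = -3, b = 2, c = -4, d = -3.
So f(n) = -3n³ + 2n² - 4n - 3.
Check: f(9) = -2064. ✓

f(n) = -3n^3 + 2n^2 - 4n - 3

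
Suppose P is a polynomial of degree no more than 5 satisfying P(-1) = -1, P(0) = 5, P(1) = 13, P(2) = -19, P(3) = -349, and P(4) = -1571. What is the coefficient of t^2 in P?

5

Write P(t) = at^5 + bt^4 + ct^3 + dt^2 + et + k. Substituting each data point gives a linear system:
  -a + b - c + d - e + k = -1
  k = 5
  a + b + c + d + e + k = 13
  32a + 16b + 8c + 4d + 2e + k = -19
  243a + 81b + 27c + 9d + 3e + k = -349
  1024a + 256b + 64c + 16d + 4e + k = -1571
Solving the system yields a = -1, b = -4, c = 6, d = 5, e = 2, k = 5.
So P(t) = -t^5 - 4t^4 + 6t^3 + 5t^2 + 2t + 5.
The coefficient of t^2 is 5.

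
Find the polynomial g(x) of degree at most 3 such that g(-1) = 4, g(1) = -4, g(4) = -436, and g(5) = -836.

Using the Lagrange interpolation formula with nodes -1, 1, 4, 5:
  L_0(x) = (x - 1)(x - 4)(x - 5) / -60
  L_1(x) = (x + 1)(x - 4)(x - 5) / 24
  L_2(x) = (x + 1)(x - 1)(x - 5) / -15
  L_3(x) = (x + 1)(x - 1)(x - 4) / 24
Then g(x) = 4·L_0(x) - 4·L_1(x) - 436·L_2(x) - 836·L_3(x).
Expanding and collecting terms gives g(x) = -6x^3 - 4x^2 + 2x + 4.
Check: g(4) = -436. ✓

g(x) = -6x^3 - 4x^2 + 2x + 4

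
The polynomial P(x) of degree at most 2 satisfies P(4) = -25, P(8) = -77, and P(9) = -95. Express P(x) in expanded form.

P(x) = -x^2 - x - 5

Write P(x) = ax^2 + bx + c. Substituting each data point gives a linear system:
  16a + 4b + c = -25
  64a + 8b + c = -77
  81a + 9b + c = -95
Solving the system yields a = -1, b = -1, c = -5.
So P(x) = -x² - x - 5.
Check: P(4) = -25. ✓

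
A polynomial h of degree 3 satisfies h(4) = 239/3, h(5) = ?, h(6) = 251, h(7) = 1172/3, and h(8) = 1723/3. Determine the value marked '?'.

The 4 known points determine the degree-3 polynomial uniquely.
Write h(n) = an^3 + bn^2 + cn + d. Substituting each data point gives a linear system:
  64a + 16b + 4c + d = 239/3
  216a + 36b + 6c + d = 251
  343a + 49b + 7c + d = 1172/3
  512a + 64b + 8c + d = 1723/3
Solving the system yields a = 1, b = 1, c = -1/3, d = 1.
So h(n) = n^3 + n^2 - (1/3)n + 1.
Then h(5) = 448/3.

448/3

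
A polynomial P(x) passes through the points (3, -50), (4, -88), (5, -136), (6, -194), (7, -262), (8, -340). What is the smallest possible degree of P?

2

Forward differences of the values at x = 3, 4, 5, 6, 7, 8:
  P  : -50  -88  -136  -194  -262  -340
  Δ  : -38  -48  -58  -68  -78
  Δ^2: -10  -10  -10  -10
  Δ^3: 0  0  0
  Δ^4: 0  0
  Δ^5: 0
The second differences are constant (-10) and nonzero, while all higher differences vanish, so the minimal degree is 2.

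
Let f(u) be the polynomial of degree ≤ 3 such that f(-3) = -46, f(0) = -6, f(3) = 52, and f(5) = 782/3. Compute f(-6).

Using the Lagrange interpolation formula with nodes -3, 0, 3, 5:
  L_0(u) = u(u - 3)(u - 5) / -144
  L_1(u) = (u + 3)(u - 3)(u - 5) / 45
  L_2(u) = (u + 3)u(u - 5) / -36
  L_3(u) = (u + 3)u(u - 3) / 80
Then f(u) = -46·L_0(u) - 6·L_1(u) + 52·L_2(u) + 782/3·L_3(u).
Expanding and collecting terms gives f(u) = 2u^3 + u^2 - (5/3)u - 6.
Evaluating at u = -6: f(-6) = -392.

-392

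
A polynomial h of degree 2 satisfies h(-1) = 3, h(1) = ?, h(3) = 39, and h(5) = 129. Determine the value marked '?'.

The 3 known points determine the degree-2 polynomial uniquely.
Write h(x) = ax^2 + bx + c. Substituting each data point gives a linear system:
  a - b + c = 3
  9a + 3b + c = 39
  25a + 5b + c = 129
Solving the system yields a = 6, b = -3, c = -6.
So h(x) = 6x^2 - 3x - 6.
Then h(1) = -3.

-3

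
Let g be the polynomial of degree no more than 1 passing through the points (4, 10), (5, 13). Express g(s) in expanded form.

g(s) = 3s - 2

Using the Lagrange interpolation formula with nodes 4, 5:
  L_0(s) = (s - 5) / -1
  L_1(s) = (s - 4) / 1
Then g(s) = 10·L_0(s) + 13·L_1(s).
Expanding and collecting terms gives g(s) = 3s - 2.
Check: g(5) = 13. ✓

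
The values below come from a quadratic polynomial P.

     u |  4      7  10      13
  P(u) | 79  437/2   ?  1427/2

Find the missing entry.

430

On equispaced nodes a degree-2 polynomial has vanishing third forward difference, so
  - P(4) + 3·P(7) - 3·P(10) + P(13) = 0.
Substituting the known values and solving for P(10):
  -3·P(10) = -1290
  P(10) = 430.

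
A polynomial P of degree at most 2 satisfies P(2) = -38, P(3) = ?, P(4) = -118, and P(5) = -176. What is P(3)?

-72

The 3 known points determine the degree-2 polynomial uniquely.
Write P(x) = ax^2 + bx + c. Substituting each data point gives a linear system:
  4a + 2b + c = -38
  16a + 4b + c = -118
  25a + 5b + c = -176
Solving the system yields a = -6, b = -4, c = -6.
So P(x) = -6x² - 4x - 6.
Then P(3) = -72.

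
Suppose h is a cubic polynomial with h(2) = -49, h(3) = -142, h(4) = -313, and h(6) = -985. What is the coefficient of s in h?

-2

Write h(s) = as^3 + bs^2 + cs + d. Substituting each data point gives a linear system:
  8a + 4b + 2c + d = -49
  27a + 9b + 3c + d = -142
  64a + 16b + 4c + d = -313
  216a + 36b + 6c + d = -985
Solving the system yields a = -4, b = -3, c = -2, d = -1.
So h(s) = -4s^3 - 3s^2 - 2s - 1.
The coefficient of s is -2.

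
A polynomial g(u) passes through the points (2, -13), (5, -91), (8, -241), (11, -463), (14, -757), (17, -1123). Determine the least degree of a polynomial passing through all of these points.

2

Forward differences of the values at u = 2, 5, 8, 11, 14, 17:
  g  : -13  -91  -241  -463  -757  -1123
  Δ  : -78  -150  -222  -294  -366
  Δ^2: -72  -72  -72  -72
  Δ^3: 0  0  0
  Δ^4: 0  0
  Δ^5: 0
The second differences are constant (-72) and nonzero, while all higher differences vanish, so the minimal degree is 2.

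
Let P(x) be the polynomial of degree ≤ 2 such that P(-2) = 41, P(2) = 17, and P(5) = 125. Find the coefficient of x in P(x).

Write P(x) = ax^2 + bx + c. Substituting each data point gives a linear system:
  4a - 2b + c = 41
  4a + 2b + c = 17
  25a + 5b + c = 125
Solving the system yields a = 6, b = -6, c = 5.
So P(x) = 6x² - 6x + 5.
The coefficient of x is -6.

-6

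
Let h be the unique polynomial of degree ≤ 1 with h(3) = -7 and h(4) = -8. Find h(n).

h(n) = -n - 4

Write h(n) = an + b. Substituting each data point gives a linear system:
  3a + b = -7
  4a + b = -8
Solving the system yields a = -1, b = -4.
So h(n) = -n - 4.
Check: h(3) = -7. ✓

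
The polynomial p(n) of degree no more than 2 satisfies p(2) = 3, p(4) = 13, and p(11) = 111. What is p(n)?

p(n) = n^2 - n + 1

Write p(n) = an^2 + bn + c. Substituting each data point gives a linear system:
  4a + 2b + c = 3
  16a + 4b + c = 13
  121a + 11b + c = 111
Solving the system yields a = 1, b = -1, c = 1.
So p(n) = n² - n + 1.
Check: p(4) = 13. ✓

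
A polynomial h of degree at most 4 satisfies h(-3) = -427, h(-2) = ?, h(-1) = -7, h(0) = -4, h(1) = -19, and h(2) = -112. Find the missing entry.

-88

On equispaced nodes a degree-4 polynomial has vanishing fifth forward difference, so
  - h(-3) + 5·h(-2) - 10·h(-1) + 10·h(0) - 5·h(1) + h(2) = 0.
Substituting the known values and solving for h(-2):
  5·h(-2) = -440
  h(-2) = -88.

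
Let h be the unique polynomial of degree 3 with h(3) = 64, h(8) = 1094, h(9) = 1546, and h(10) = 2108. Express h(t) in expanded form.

h(t) = 2t^3 + t^2 + t - 2

Using the Lagrange interpolation formula with nodes 3, 8, 9, 10:
  L_0(t) = (t - 8)(t - 9)(t - 10) / -210
  L_1(t) = (t - 3)(t - 9)(t - 10) / 10
  L_2(t) = (t - 3)(t - 8)(t - 10) / -6
  L_3(t) = (t - 3)(t - 8)(t - 9) / 14
Then h(t) = 64·L_0(t) + 1094·L_1(t) + 1546·L_2(t) + 2108·L_3(t).
Expanding and collecting terms gives h(t) = 2t^3 + t^2 + t - 2.
Check: h(3) = 64. ✓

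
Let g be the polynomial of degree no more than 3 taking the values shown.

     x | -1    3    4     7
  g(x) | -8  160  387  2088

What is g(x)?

g(x) = 6x^3 + x^2 - 2x - 5

Using the Lagrange interpolation formula with nodes -1, 3, 4, 7:
  L_0(x) = (x - 3)(x - 4)(x - 7) / -160
  L_1(x) = (x + 1)(x - 4)(x - 7) / 16
  L_2(x) = (x + 1)(x - 3)(x - 7) / -15
  L_3(x) = (x + 1)(x - 3)(x - 4) / 96
Then g(x) = -8·L_0(x) + 160·L_1(x) + 387·L_2(x) + 2088·L_3(x).
Expanding and collecting terms gives g(x) = 6x^3 + x^2 - 2x - 5.
Check: g(3) = 160. ✓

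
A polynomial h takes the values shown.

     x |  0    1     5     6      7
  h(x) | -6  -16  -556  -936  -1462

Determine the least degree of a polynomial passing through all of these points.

Divided differences on the nodes 0, 1, 5, 6, 7:
  order 0: -6  -16  -556  -936  -1462
  order 1: -10  -135  -380  -526
  order 2: -25  -49  -73
  order 3: -4  -4
  order 4: 0
The order-3 divided differences are all -4 (nonzero) and every higher order vanishes, so the data lies on a polynomial of degree exactly 3.

3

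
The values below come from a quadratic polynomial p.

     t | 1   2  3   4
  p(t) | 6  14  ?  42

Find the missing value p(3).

On equispaced nodes a degree-2 polynomial has vanishing third forward difference, so
  - p(1) + 3·p(2) - 3·p(3) + p(4) = 0.
Substituting the known values and solving for p(3):
  -3·p(3) = -78
  p(3) = 26.

26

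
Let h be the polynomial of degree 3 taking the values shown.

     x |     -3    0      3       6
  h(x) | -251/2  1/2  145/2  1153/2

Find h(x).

Write h(x) = ax^3 + bx^2 + cx + d. Substituting each data point gives a linear system:
  -27a + 9b - 3c + d = -251/2
  d = 1/2
  27a + 9b + 3c + d = 145/2
  216a + 36b + 6c + d = 1153/2
Solving the system yields a = 3, b = -3, c = 6, d = 1/2.
So h(x) = 3x³ - 3x² + 6x + 1/2.
Check: h(3) = 145/2. ✓

h(x) = 3x^3 - 3x^2 + 6x + 1/2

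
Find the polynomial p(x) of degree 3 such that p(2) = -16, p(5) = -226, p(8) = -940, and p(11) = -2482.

p(x) = -2x^3 + 2x^2 - 6x + 4

Using the Lagrange interpolation formula with nodes 2, 5, 8, 11:
  L_0(x) = (x - 5)(x - 8)(x - 11) / -162
  L_1(x) = (x - 2)(x - 8)(x - 11) / 54
  L_2(x) = (x - 2)(x - 5)(x - 11) / -54
  L_3(x) = (x - 2)(x - 5)(x - 8) / 162
Then p(x) = -16·L_0(x) - 226·L_1(x) - 940·L_2(x) - 2482·L_3(x).
Expanding and collecting terms gives p(x) = -2x³ + 2x² - 6x + 4.
Check: p(8) = -940. ✓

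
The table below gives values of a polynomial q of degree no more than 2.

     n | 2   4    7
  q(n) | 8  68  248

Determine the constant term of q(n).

Write q(n) = an^2 + bn + c. Substituting each data point gives a linear system:
  4a + 2b + c = 8
  16a + 4b + c = 68
  49a + 7b + c = 248
Solving the system yields a = 6, b = -6, c = -4.
So q(n) = 6n² - 6n - 4.
The constant term is -4.

-4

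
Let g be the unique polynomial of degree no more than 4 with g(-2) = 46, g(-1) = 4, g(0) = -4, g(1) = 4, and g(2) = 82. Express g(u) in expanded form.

Write g(u) = au^4 + bu^3 + cu^2 + du + e. Substituting each data point gives a linear system:
  16a - 8b + 4c - 2d + e = 46
  a - b + c - d + e = 4
  e = -4
  a + b + c + d + e = 4
  16a + 8b + 4c + 2d + e = 82
Solving the system yields a = 3, b = 3, c = 5, d = -3, e = -4.
So g(u) = 3u^4 + 3u^3 + 5u^2 - 3u - 4.
Check: g(2) = 82. ✓

g(u) = 3u^4 + 3u^3 + 5u^2 - 3u - 4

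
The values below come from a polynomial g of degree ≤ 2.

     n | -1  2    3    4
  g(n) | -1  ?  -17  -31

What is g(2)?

-7

The 3 known points determine the degree-2 polynomial uniquely.
Write g(n) = an^2 + bn + c. Substituting each data point gives a linear system:
  a - b + c = -1
  9a + 3b + c = -17
  16a + 4b + c = -31
Solving the system yields a = -2, b = 0, c = 1.
So g(n) = -2n² + 1.
Then g(2) = -7.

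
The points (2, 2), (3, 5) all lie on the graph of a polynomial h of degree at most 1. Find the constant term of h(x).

Write h(x) = ax + b. Substituting each data point gives a linear system:
  2a + b = 2
  3a + b = 5
Solving the system yields a = 3, b = -4.
So h(x) = 3x - 4.
The constant term is -4.

-4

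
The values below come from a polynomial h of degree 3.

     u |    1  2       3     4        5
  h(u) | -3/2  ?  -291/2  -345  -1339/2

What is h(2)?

-41

On equispaced nodes a degree-3 polynomial has vanishing fourth forward difference, so
  h(1) - 4·h(2) + 6·h(3) - 4·h(4) + h(5) = 0.
Substituting the known values and solving for h(2):
  -4·h(2) = 164
  h(2) = -41.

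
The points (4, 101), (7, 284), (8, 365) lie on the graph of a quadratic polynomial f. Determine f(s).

Using the Lagrange interpolation formula with nodes 4, 7, 8:
  L_0(s) = (s - 7)(s - 8) / 12
  L_1(s) = (s - 4)(s - 8) / -3
  L_2(s) = (s - 4)(s - 7) / 4
Then f(s) = 101·L_0(s) + 284·L_1(s) + 365·L_2(s).
Expanding and collecting terms gives f(s) = 5s^2 + 6s - 3.
Check: f(8) = 365. ✓

f(s) = 5s^2 + 6s - 3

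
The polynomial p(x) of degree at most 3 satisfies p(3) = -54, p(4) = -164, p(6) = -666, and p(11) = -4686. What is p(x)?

p(x) = -4x^3 + 5x^2 + 3x

Using the Lagrange interpolation formula with nodes 3, 4, 6, 11:
  L_0(x) = (x - 4)(x - 6)(x - 11) / -24
  L_1(x) = (x - 3)(x - 6)(x - 11) / 14
  L_2(x) = (x - 3)(x - 4)(x - 11) / -30
  L_3(x) = (x - 3)(x - 4)(x - 6) / 280
Then p(x) = -54·L_0(x) - 164·L_1(x) - 666·L_2(x) - 4686·L_3(x).
Expanding and collecting terms gives p(x) = -4x³ + 5x² + 3x.
Check: p(3) = -54. ✓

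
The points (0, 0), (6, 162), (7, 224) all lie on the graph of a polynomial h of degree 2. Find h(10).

Write h(n) = an^2 + bn + c. Substituting each data point gives a linear system:
  c = 0
  36a + 6b + c = 162
  49a + 7b + c = 224
Solving the system yields a = 5, b = -3, c = 0.
So h(n) = 5n^2 - 3n.
Then h(10) = 470.

470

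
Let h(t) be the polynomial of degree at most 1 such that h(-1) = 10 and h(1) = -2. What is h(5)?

Using the Lagrange interpolation formula with nodes -1, 1:
  L_0(t) = (t - 1) / -2
  L_1(t) = (t + 1) / 2
Then h(t) = 10·L_0(t) - 2·L_1(t).
Expanding and collecting terms gives h(t) = -6t + 4.
Evaluating at t = 5: h(5) = -26.

-26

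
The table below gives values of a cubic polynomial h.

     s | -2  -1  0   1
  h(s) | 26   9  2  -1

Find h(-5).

Using the Lagrange interpolation formula with nodes -2, -1, 0, 1:
  L_0(s) = (s + 1)s(s - 1) / -6
  L_1(s) = (s + 2)s(s - 1) / 2
  L_2(s) = (s + 2)(s + 1)(s - 1) / -2
  L_3(s) = (s + 2)(s + 1)s / 6
Then h(s) = 26·L_0(s) + 9·L_1(s) + 2·L_2(s) - 1·L_3(s).
Expanding and collecting terms gives h(s) = -s^3 + 2s^2 - 4s + 2.
Evaluating at s = -5: h(-5) = 197.

197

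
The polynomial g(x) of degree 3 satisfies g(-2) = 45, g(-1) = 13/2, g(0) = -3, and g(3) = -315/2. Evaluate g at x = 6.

-1131

Write g(x) = ax^3 + bx^2 + cx + d. Substituting each data point gives a linear system:
  -8a + 4b - 2c + d = 45
  -a + b - c + d = 13/2
  d = -3
  27a + 9b + 3c + d = -315/2
Solving the system yields a = -5, b = -1/2, c = -5, d = -3.
So g(x) = -5x^3 - (1/2)x^2 - 5x - 3.
Then g(6) = -1131.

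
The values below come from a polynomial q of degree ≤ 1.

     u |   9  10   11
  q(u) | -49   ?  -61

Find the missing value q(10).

The 2 known points determine the degree-1 polynomial uniquely.
Write q(u) = au + b. Substituting each data point gives a linear system:
  9a + b = -49
  11a + b = -61
Solving the system yields a = -6, b = 5.
So q(u) = -6u + 5.
Then q(10) = -55.

-55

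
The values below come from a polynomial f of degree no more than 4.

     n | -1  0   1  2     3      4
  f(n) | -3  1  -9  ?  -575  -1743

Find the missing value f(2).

-123

On equispaced nodes a degree-4 polynomial has vanishing fifth forward difference, so
  - f(-1) + 5·f(0) - 10·f(1) + 10·f(2) - 5·f(3) + f(4) = 0.
Substituting the known values and solving for f(2):
  10·f(2) = -1230
  f(2) = -123.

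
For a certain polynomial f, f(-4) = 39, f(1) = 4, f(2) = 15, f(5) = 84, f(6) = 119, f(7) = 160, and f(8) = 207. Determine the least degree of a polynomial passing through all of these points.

Divided differences on the nodes -4, 1, 2, 5, 6, 7, 8:
  order 0: 39  4  15  84  119  160  207
  order 1: -7  11  23  35  41  47
  order 2: 3  3  3  3  3
  order 3: 0  0  0  0
  order 4: 0  0  0
  order 5: 0  0
  order 6: 0
The order-2 divided differences are all 3 (nonzero) and every higher order vanishes, so the data lies on a polynomial of degree exactly 2.

2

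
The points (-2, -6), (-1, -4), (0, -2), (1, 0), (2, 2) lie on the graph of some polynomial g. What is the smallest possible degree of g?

Forward differences of the values at n = -2, -1, 0, 1, 2:
  g  : -6  -4  -2  0  2
  Δ  : 2  2  2  2
  Δ^2: 0  0  0
  Δ^3: 0  0
  Δ^4: 0
The first differences are constant (2) and nonzero, while all higher differences vanish, so the minimal degree is 1.

1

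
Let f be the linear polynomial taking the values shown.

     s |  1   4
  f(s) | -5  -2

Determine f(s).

Write f(s) = as + b. Substituting each data point gives a linear system:
  a + b = -5
  4a + b = -2
Solving the system yields a = 1, b = -6.
So f(s) = s - 6.
Check: f(1) = -5. ✓

f(s) = s - 6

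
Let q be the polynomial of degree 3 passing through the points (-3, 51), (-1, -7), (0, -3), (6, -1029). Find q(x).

q(x) = -4x^3 - 5x^2 + 3x - 3

Using the Lagrange interpolation formula with nodes -3, -1, 0, 6:
  L_0(x) = (x + 1)x(x - 6) / -54
  L_1(x) = (x + 3)x(x - 6) / 14
  L_2(x) = (x + 3)(x + 1)(x - 6) / -18
  L_3(x) = (x + 3)(x + 1)x / 378
Then q(x) = 51·L_0(x) - 7·L_1(x) - 3·L_2(x) - 1029·L_3(x).
Expanding and collecting terms gives q(x) = -4x^3 - 5x^2 + 3x - 3.
Check: q(0) = -3. ✓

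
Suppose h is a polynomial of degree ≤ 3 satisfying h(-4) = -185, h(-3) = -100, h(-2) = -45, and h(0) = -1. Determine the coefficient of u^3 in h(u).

1

Write h(u) = au^3 + bu^2 + cu + d. Substituting each data point gives a linear system:
  -64a + 16b - 4c + d = -185
  -27a + 9b - 3c + d = -100
  -8a + 4b - 2c + d = -45
  d = -1
Solving the system yields a = 1, b = -6, c = 6, d = -1.
So h(u) = u³ - 6u² + 6u - 1.
The leading coefficient is 1.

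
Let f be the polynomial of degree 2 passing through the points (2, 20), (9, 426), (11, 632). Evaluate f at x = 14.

1016

Using the Lagrange interpolation formula with nodes 2, 9, 11:
  L_0(x) = (x - 9)(x - 11) / 63
  L_1(x) = (x - 2)(x - 11) / -14
  L_2(x) = (x - 2)(x - 9) / 18
Then f(x) = 20·L_0(x) + 426·L_1(x) + 632·L_2(x).
Expanding and collecting terms gives f(x) = 5x² + 3x - 6.
Evaluating at x = 14: f(14) = 1016.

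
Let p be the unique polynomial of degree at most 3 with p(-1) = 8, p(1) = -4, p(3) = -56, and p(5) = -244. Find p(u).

p(u) = -2u^3 + u^2 - 4u + 1

Using the Lagrange interpolation formula with nodes -1, 1, 3, 5:
  L_0(u) = (u - 1)(u - 3)(u - 5) / -48
  L_1(u) = (u + 1)(u - 3)(u - 5) / 16
  L_2(u) = (u + 1)(u - 1)(u - 5) / -16
  L_3(u) = (u + 1)(u - 1)(u - 3) / 48
Then p(u) = 8·L_0(u) - 4·L_1(u) - 56·L_2(u) - 244·L_3(u).
Expanding and collecting terms gives p(u) = -2u^3 + u^2 - 4u + 1.
Check: p(1) = -4. ✓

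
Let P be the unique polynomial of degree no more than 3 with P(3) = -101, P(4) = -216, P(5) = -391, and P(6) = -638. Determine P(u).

P(u) = -2u^3 - 6u^2 + u + 4

Write P(u) = au^3 + bu^2 + cu + d. Substituting each data point gives a linear system:
  27a + 9b + 3c + d = -101
  64a + 16b + 4c + d = -216
  125a + 25b + 5c + d = -391
  216a + 36b + 6c + d = -638
Solving the system yields a = -2, b = -6, c = 1, d = 4.
So P(u) = -2u^3 - 6u^2 + u + 4.
Check: P(5) = -391. ✓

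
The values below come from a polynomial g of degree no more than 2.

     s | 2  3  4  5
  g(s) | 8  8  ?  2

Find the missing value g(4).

The 3 known points determine the degree-2 polynomial uniquely.
Write g(s) = as^2 + bs + c. Substituting each data point gives a linear system:
  4a + 2b + c = 8
  9a + 3b + c = 8
  25a + 5b + c = 2
Solving the system yields a = -1, b = 5, c = 2.
So g(s) = -s² + 5s + 2.
Then g(4) = 6.

6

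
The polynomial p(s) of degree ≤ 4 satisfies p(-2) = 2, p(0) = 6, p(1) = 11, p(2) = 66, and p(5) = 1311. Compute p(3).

Write p(s) = as^4 + bs^3 + cs^2 + ds + e. Substituting each data point gives a linear system:
  16a - 8b + 4c - 2d + e = 2
  e = 6
  a + b + c + d + e = 11
  16a + 8b + 4c + 2d + e = 66
  625a + 125b + 25c + 5d + e = 1311
Solving the system yields a = 1, b = 5, c = 3, d = -4, e = 6.
So p(s) = s^4 + 5s^3 + 3s^2 - 4s + 6.
Then p(3) = 237.

237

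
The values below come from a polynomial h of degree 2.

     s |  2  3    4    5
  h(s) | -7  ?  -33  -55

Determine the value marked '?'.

-17

The 3 known points determine the degree-2 polynomial uniquely.
Write h(s) = as^2 + bs + c. Substituting each data point gives a linear system:
  4a + 2b + c = -7
  16a + 4b + c = -33
  25a + 5b + c = -55
Solving the system yields a = -3, b = 5, c = -5.
So h(s) = -3s² + 5s - 5.
Then h(3) = -17.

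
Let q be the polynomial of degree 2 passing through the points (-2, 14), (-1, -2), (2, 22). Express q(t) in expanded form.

q(t) = 6t^2 + 2t - 6

Using the Lagrange interpolation formula with nodes -2, -1, 2:
  L_0(t) = (t + 1)(t - 2) / 4
  L_1(t) = (t + 2)(t - 2) / -3
  L_2(t) = (t + 2)(t + 1) / 12
Then q(t) = 14·L_0(t) - 2·L_1(t) + 22·L_2(t).
Expanding and collecting terms gives q(t) = 6t^2 + 2t - 6.
Check: q(-2) = 14. ✓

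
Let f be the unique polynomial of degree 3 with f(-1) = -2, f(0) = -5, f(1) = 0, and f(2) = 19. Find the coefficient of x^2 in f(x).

Write f(x) = ax^3 + bx^2 + cx + d. Substituting each data point gives a linear system:
  -a + b - c + d = -2
  d = -5
  a + b + c + d = 0
  8a + 4b + 2c + d = 19
Solving the system yields a = 1, b = 4, c = 0, d = -5.
So f(x) = x^3 + 4x^2 - 5.
The coefficient of x^2 is 4.

4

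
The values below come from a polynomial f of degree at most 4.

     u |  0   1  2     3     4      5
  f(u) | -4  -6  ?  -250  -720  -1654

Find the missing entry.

On equispaced nodes a degree-4 polynomial has vanishing fifth forward difference, so
  - f(0) + 5·f(1) - 10·f(2) + 10·f(3) - 5·f(4) + f(5) = 0.
Substituting the known values and solving for f(2):
  -10·f(2) = 580
  f(2) = -58.

-58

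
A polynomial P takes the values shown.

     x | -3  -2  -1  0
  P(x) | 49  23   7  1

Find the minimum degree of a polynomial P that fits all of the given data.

2

Forward differences of the values at x = -3, -2, -1, 0:
  P  : 49  23  7  1
  Δ  : -26  -16  -6
  Δ^2: 10  10
  Δ^3: 0
The second differences are constant (10) and nonzero, while all higher differences vanish, so the minimal degree is 2.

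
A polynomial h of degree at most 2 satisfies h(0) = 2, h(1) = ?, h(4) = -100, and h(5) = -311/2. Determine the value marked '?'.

-11/2

The 3 known points determine the degree-2 polynomial uniquely.
Write h(t) = at^2 + bt + c. Substituting each data point gives a linear system:
  c = 2
  16a + 4b + c = -100
  25a + 5b + c = -311/2
Solving the system yields a = -6, b = -3/2, c = 2.
So h(t) = -6t² - (3/2)t + 2.
Then h(1) = -11/2.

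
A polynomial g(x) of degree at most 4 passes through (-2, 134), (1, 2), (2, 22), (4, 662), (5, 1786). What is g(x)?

g(x) = 4x^4 - 6x^3 + 2x^2 - 4x + 6

Write g(x) = ax^4 + bx^3 + cx^2 + dx + e. Substituting each data point gives a linear system:
  16a - 8b + 4c - 2d + e = 134
  a + b + c + d + e = 2
  16a + 8b + 4c + 2d + e = 22
  256a + 64b + 16c + 4d + e = 662
  625a + 125b + 25c + 5d + e = 1786
Solving the system yields a = 4, b = -6, c = 2, d = -4, e = 6.
So g(x) = 4x^4 - 6x^3 + 2x^2 - 4x + 6.
Check: g(4) = 662. ✓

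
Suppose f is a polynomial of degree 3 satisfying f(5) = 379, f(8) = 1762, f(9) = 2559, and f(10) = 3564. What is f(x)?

f(x) = 4x^3 - 4x^2 - 3x - 6

Write f(x) = ax^3 + bx^2 + cx + d. Substituting each data point gives a linear system:
  125a + 25b + 5c + d = 379
  512a + 64b + 8c + d = 1762
  729a + 81b + 9c + d = 2559
  1000a + 100b + 10c + d = 3564
Solving the system yields a = 4, b = -4, c = -3, d = -6.
So f(x) = 4x^3 - 4x^2 - 3x - 6.
Check: f(8) = 1762. ✓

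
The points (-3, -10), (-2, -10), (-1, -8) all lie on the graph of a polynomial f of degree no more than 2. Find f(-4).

Using the Lagrange interpolation formula with nodes -3, -2, -1:
  L_0(t) = (t + 2)(t + 1) / 2
  L_1(t) = (t + 3)(t + 1) / -1
  L_2(t) = (t + 3)(t + 2) / 2
Then f(t) = -10·L_0(t) - 10·L_1(t) - 8·L_2(t).
Expanding and collecting terms gives f(t) = t^2 + 5t - 4.
Evaluating at t = -4: f(-4) = -8.

-8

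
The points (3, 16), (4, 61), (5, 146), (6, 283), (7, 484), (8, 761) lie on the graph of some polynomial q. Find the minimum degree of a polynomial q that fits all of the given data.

3

Forward differences of the values at t = 3, 4, 5, 6, 7, 8:
  q  : 16  61  146  283  484  761
  Δ  : 45  85  137  201  277
  Δ^2: 40  52  64  76
  Δ^3: 12  12  12
  Δ^4: 0  0
  Δ^5: 0
The third differences are constant (12) and nonzero, while all higher differences vanish, so the minimal degree is 3.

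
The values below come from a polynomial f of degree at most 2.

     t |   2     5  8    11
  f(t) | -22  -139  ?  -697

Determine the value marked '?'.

-364

On equispaced nodes a degree-2 polynomial has vanishing third forward difference, so
  - f(2) + 3·f(5) - 3·f(8) + f(11) = 0.
Substituting the known values and solving for f(8):
  -3·f(8) = 1092
  f(8) = -364.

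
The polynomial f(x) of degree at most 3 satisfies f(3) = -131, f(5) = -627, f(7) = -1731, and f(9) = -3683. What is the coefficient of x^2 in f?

-1

Write f(x) = ax^3 + bx^2 + cx + d. Substituting each data point gives a linear system:
  27a + 9b + 3c + d = -131
  125a + 25b + 5c + d = -627
  343a + 49b + 7c + d = -1731
  729a + 81b + 9c + d = -3683
Solving the system yields a = -5, b = -1, c = 5, d = -2.
So f(x) = -5x³ - x² + 5x - 2.
The coefficient of x^2 is -1.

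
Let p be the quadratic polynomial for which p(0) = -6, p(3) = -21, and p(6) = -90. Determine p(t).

Write p(t) = at^2 + bt + c. Substituting each data point gives a linear system:
  c = -6
  9a + 3b + c = -21
  36a + 6b + c = -90
Solving the system yields a = -3, b = 4, c = -6.
So p(t) = -3t^2 + 4t - 6.
Check: p(3) = -21. ✓

p(t) = -3t^2 + 4t - 6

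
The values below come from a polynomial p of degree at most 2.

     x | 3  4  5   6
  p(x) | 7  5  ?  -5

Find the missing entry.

On equispaced nodes a degree-2 polynomial has vanishing third forward difference, so
  - p(3) + 3·p(4) - 3·p(5) + p(6) = 0.
Substituting the known values and solving for p(5):
  -3·p(5) = -3
  p(5) = 1.

1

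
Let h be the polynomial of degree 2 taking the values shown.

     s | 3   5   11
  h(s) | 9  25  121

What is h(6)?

36

Write h(s) = as^2 + bs + c. Substituting each data point gives a linear system:
  9a + 3b + c = 9
  25a + 5b + c = 25
  121a + 11b + c = 121
Solving the system yields a = 1, b = 0, c = 0.
So h(s) = s².
Then h(6) = 36.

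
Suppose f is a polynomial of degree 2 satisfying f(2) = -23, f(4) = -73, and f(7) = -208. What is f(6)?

-155

Using the Lagrange interpolation formula with nodes 2, 4, 7:
  L_0(s) = (s - 4)(s - 7) / 10
  L_1(s) = (s - 2)(s - 7) / -6
  L_2(s) = (s - 2)(s - 4) / 15
Then f(s) = -23·L_0(s) - 73·L_1(s) - 208·L_2(s).
Expanding and collecting terms gives f(s) = -4s² - s - 5.
Evaluating at s = 6: f(6) = -155.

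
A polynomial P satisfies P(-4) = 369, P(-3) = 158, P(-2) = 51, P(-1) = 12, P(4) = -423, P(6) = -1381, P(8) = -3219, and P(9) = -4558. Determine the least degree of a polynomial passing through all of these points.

Divided differences on the nodes -4, -3, -2, -1, 4, 6, 8, 9:
  order 0: 369  158  51  12  -423  -1381  -3219  -4558
  order 1: -211  -107  -39  -87  -479  -919  -1339
  order 2: 52  34  -8  -56  -110  -140
  order 3: -6  -6  -6  -6  -6
  order 4: 0  0  0  0
  order 5: 0  0  0
  order 6: 0  0
  order 7: 0
The order-3 divided differences are all -6 (nonzero) and every higher order vanishes, so the data lies on a polynomial of degree exactly 3.

3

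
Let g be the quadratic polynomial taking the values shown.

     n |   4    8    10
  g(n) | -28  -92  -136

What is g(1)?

Write g(n) = an^2 + bn + c. Substituting each data point gives a linear system:
  16a + 4b + c = -28
  64a + 8b + c = -92
  100a + 10b + c = -136
Solving the system yields a = -1, b = -4, c = 4.
So g(n) = -n^2 - 4n + 4.
Then g(1) = -1.

-1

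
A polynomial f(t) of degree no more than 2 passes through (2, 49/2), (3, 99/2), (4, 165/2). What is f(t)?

Using the Lagrange interpolation formula with nodes 2, 3, 4:
  L_0(t) = (t - 3)(t - 4) / 2
  L_1(t) = (t - 2)(t - 4) / -1
  L_2(t) = (t - 2)(t - 3) / 2
Then f(t) = 49/2·L_0(t) + 99/2·L_1(t) + 165/2·L_2(t).
Expanding and collecting terms gives f(t) = 4t^2 + 5t - 3/2.
Check: f(4) = 165/2. ✓

f(t) = 4t^2 + 5t - 3/2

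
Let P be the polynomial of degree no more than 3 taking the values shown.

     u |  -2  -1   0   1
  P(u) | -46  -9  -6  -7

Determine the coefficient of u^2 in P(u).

-2

Write P(u) = au^3 + bu^2 + cu + d. Substituting each data point gives a linear system:
  -8a + 4b - 2c + d = -46
  -a + b - c + d = -9
  d = -6
  a + b + c + d = -7
Solving the system yields a = 5, b = -2, c = -4, d = -6.
So P(u) = 5u^3 - 2u^2 - 4u - 6.
The coefficient of u^2 is -2.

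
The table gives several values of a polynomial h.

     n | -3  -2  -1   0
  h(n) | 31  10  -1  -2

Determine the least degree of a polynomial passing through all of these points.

Forward differences of the values at n = -3, -2, -1, 0:
  h  : 31  10  -1  -2
  Δ  : -21  -11  -1
  Δ^2: 10  10
  Δ^3: 0
The second differences are constant (10) and nonzero, while all higher differences vanish, so the minimal degree is 2.

2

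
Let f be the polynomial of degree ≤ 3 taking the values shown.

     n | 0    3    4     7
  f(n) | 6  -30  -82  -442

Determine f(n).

Write f(n) = an^3 + bn^2 + cn + d. Substituting each data point gives a linear system:
  d = 6
  27a + 9b + 3c + d = -30
  64a + 16b + 4c + d = -82
  343a + 49b + 7c + d = -442
Solving the system yields a = -1, b = -3, c = 6, d = 6.
So f(n) = -n³ - 3n² + 6n + 6.
Check: f(7) = -442. ✓

f(n) = -n^3 - 3n^2 + 6n + 6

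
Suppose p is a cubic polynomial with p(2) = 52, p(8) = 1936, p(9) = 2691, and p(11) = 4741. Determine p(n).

p(n) = 3n^3 + 6n^2 + 2n

Using the Lagrange interpolation formula with nodes 2, 8, 9, 11:
  L_0(n) = (n - 8)(n - 9)(n - 11) / -378
  L_1(n) = (n - 2)(n - 9)(n - 11) / 18
  L_2(n) = (n - 2)(n - 8)(n - 11) / -14
  L_3(n) = (n - 2)(n - 8)(n - 9) / 54
Then p(n) = 52·L_0(n) + 1936·L_1(n) + 2691·L_2(n) + 4741·L_3(n).
Expanding and collecting terms gives p(n) = 3n³ + 6n² + 2n.
Check: p(11) = 4741. ✓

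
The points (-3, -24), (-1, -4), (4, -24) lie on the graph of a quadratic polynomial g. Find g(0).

0

Using the Lagrange interpolation formula with nodes -3, -1, 4:
  L_0(u) = (u + 1)(u - 4) / 14
  L_1(u) = (u + 3)(u - 4) / -10
  L_2(u) = (u + 3)(u + 1) / 35
Then g(u) = -24·L_0(u) - 4·L_1(u) - 24·L_2(u).
Expanding and collecting terms gives g(u) = -2u^2 + 2u.
Evaluating at u = 0: g(0) = 0.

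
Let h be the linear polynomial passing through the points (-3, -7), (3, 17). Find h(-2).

-3

Write h(x) = ax + b. Substituting each data point gives a linear system:
  -3a + b = -7
  3a + b = 17
Solving the system yields a = 4, b = 5.
So h(x) = 4x + 5.
Then h(-2) = -3.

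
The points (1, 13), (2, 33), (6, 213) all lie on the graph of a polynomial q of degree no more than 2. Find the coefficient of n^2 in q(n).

Write q(n) = an^2 + bn + c. Substituting each data point gives a linear system:
  a + b + c = 13
  4a + 2b + c = 33
  36a + 6b + c = 213
Solving the system yields a = 5, b = 5, c = 3.
So q(n) = 5n² + 5n + 3.
The leading coefficient is 5.

5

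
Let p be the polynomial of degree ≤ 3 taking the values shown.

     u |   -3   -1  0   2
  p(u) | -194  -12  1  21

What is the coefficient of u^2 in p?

Write p(u) = au^3 + bu^2 + cu + d. Substituting each data point gives a linear system:
  -27a + 9b - 3c + d = -194
  -a + b - c + d = -12
  d = 1
  8a + 4b + 2c + d = 21
Solving the system yields a = 5, b = -6, c = 2, d = 1.
So p(u) = 5u^3 - 6u^2 + 2u + 1.
The coefficient of u^2 is -6.

-6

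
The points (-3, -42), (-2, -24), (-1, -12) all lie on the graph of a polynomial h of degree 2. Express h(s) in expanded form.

h(s) = -3s^2 + 3s - 6

Write h(s) = as^2 + bs + c. Substituting each data point gives a linear system:
  9a - 3b + c = -42
  4a - 2b + c = -24
  a - b + c = -12
Solving the system yields a = -3, b = 3, c = -6.
So h(s) = -3s² + 3s - 6.
Check: h(-3) = -42. ✓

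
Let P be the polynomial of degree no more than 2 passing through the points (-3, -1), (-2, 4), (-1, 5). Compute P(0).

2

Write P(s) = as^2 + bs + c. Substituting each data point gives a linear system:
  9a - 3b + c = -1
  4a - 2b + c = 4
  a - b + c = 5
Solving the system yields a = -2, b = -5, c = 2.
So P(s) = -2s^2 - 5s + 2.
Then P(0) = 2.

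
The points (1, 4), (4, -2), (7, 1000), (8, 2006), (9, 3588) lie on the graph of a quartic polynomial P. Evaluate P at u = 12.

13710

Write P(u) = au^4 + bu^3 + cu^2 + du + e. Substituting each data point gives a linear system:
  a + b + c + d + e = 4
  256a + 64b + 16c + 4d + e = -2
  2401a + 343b + 49c + 7d + e = 1000
  4096a + 512b + 64c + 8d + e = 2006
  6561a + 729b + 81c + 9d + e = 3588
Solving the system yields a = 1, b = -4, c = -1, d = 2, e = 6.
So P(u) = u⁴ - 4u³ - u² + 2u + 6.
Then P(12) = 13710.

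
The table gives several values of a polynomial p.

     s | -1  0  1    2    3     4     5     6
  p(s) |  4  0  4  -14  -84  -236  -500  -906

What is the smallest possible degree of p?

Forward differences of the values at s = -1, 0, 1, 2, 3, 4, 5, 6:
  p  : 4  0  4  -14  -84  -236  -500  -906
  Δ  : -4  4  -18  -70  -152  -264  -406
  Δ^2: 8  -22  -52  -82  -112  -142
  Δ^3: -30  -30  -30  -30  -30
  Δ^4: 0  0  0  0
  Δ^5: 0  0  0
  Δ^6: 0  0
  Δ^7: 0
The third differences are constant (-30) and nonzero, while all higher differences vanish, so the minimal degree is 3.

3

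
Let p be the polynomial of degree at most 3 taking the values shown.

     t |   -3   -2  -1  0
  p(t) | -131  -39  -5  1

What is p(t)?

p(t) = 5t^3 + t^2 + 2t + 1

Write p(t) = at^3 + bt^2 + ct + d. Substituting each data point gives a linear system:
  -27a + 9b - 3c + d = -131
  -8a + 4b - 2c + d = -39
  -a + b - c + d = -5
  d = 1
Solving the system yields a = 5, b = 1, c = 2, d = 1.
So p(t) = 5t^3 + t^2 + 2t + 1.
Check: p(0) = 1. ✓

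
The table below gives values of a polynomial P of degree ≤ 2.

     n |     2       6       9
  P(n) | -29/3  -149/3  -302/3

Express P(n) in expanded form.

P(n) = -n^2 - 2n - 5/3

Write P(n) = an^2 + bn + c. Substituting each data point gives a linear system:
  4a + 2b + c = -29/3
  36a + 6b + c = -149/3
  81a + 9b + c = -302/3
Solving the system yields a = -1, b = -2, c = -5/3.
So P(n) = -n^2 - 2n - 5/3.
Check: P(2) = -29/3. ✓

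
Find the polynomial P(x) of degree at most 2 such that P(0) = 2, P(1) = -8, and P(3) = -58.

Write P(x) = ax^2 + bx + c. Substituting each data point gives a linear system:
  c = 2
  a + b + c = -8
  9a + 3b + c = -58
Solving the system yields a = -5, b = -5, c = 2.
So P(x) = -5x² - 5x + 2.
Check: P(3) = -58. ✓

P(x) = -5x^2 - 5x + 2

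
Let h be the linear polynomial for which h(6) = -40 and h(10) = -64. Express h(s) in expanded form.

h(s) = -6s - 4

Write h(s) = as + b. Substituting each data point gives a linear system:
  6a + b = -40
  10a + b = -64
Solving the system yields a = -6, b = -4.
So h(s) = -6s - 4.
Check: h(6) = -40. ✓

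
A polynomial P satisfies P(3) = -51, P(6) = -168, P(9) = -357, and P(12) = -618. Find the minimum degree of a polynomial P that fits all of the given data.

Forward differences of the values at u = 3, 6, 9, 12:
  P  : -51  -168  -357  -618
  Δ  : -117  -189  -261
  Δ^2: -72  -72
  Δ^3: 0
The second differences are constant (-72) and nonzero, while all higher differences vanish, so the minimal degree is 2.

2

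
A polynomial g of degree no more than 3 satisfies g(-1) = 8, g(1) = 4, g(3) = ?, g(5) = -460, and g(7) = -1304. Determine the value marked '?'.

On equispaced nodes a degree-3 polynomial has vanishing fourth forward difference, so
  g(-1) - 4·g(1) + 6·g(3) - 4·g(5) + g(7) = 0.
Substituting the known values and solving for g(3):
  6·g(3) = -528
  g(3) = -88.

-88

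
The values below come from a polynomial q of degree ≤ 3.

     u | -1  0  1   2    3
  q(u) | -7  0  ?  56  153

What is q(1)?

13

On equispaced nodes a degree-3 polynomial has vanishing fourth forward difference, so
  q(-1) - 4·q(0) + 6·q(1) - 4·q(2) + q(3) = 0.
Substituting the known values and solving for q(1):
  6·q(1) = 78
  q(1) = 13.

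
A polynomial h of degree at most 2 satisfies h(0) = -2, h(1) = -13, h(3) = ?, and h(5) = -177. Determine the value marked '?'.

-71

The 3 known points determine the degree-2 polynomial uniquely.
Write h(t) = at^2 + bt + c. Substituting each data point gives a linear system:
  c = -2
  a + b + c = -13
  25a + 5b + c = -177
Solving the system yields a = -6, b = -5, c = -2.
So h(t) = -6t^2 - 5t - 2.
Then h(3) = -71.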